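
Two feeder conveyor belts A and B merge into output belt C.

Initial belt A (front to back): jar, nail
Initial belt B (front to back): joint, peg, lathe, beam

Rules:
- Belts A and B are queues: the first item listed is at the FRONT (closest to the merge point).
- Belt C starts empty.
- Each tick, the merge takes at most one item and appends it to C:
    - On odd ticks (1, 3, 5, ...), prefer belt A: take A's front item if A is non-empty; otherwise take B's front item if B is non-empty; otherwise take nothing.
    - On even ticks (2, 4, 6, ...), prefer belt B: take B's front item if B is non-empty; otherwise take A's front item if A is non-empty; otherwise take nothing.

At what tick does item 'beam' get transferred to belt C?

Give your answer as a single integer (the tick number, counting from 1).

Tick 1: prefer A, take jar from A; A=[nail] B=[joint,peg,lathe,beam] C=[jar]
Tick 2: prefer B, take joint from B; A=[nail] B=[peg,lathe,beam] C=[jar,joint]
Tick 3: prefer A, take nail from A; A=[-] B=[peg,lathe,beam] C=[jar,joint,nail]
Tick 4: prefer B, take peg from B; A=[-] B=[lathe,beam] C=[jar,joint,nail,peg]
Tick 5: prefer A, take lathe from B; A=[-] B=[beam] C=[jar,joint,nail,peg,lathe]
Tick 6: prefer B, take beam from B; A=[-] B=[-] C=[jar,joint,nail,peg,lathe,beam]

Answer: 6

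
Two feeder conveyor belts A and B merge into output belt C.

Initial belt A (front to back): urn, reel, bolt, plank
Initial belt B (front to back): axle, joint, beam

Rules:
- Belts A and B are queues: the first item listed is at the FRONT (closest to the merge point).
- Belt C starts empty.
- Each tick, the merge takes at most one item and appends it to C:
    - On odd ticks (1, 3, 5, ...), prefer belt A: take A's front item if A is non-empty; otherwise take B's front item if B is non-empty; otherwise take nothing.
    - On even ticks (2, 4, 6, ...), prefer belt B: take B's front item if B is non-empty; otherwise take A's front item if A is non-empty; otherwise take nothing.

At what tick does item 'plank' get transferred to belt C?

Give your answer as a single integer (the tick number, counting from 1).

Tick 1: prefer A, take urn from A; A=[reel,bolt,plank] B=[axle,joint,beam] C=[urn]
Tick 2: prefer B, take axle from B; A=[reel,bolt,plank] B=[joint,beam] C=[urn,axle]
Tick 3: prefer A, take reel from A; A=[bolt,plank] B=[joint,beam] C=[urn,axle,reel]
Tick 4: prefer B, take joint from B; A=[bolt,plank] B=[beam] C=[urn,axle,reel,joint]
Tick 5: prefer A, take bolt from A; A=[plank] B=[beam] C=[urn,axle,reel,joint,bolt]
Tick 6: prefer B, take beam from B; A=[plank] B=[-] C=[urn,axle,reel,joint,bolt,beam]
Tick 7: prefer A, take plank from A; A=[-] B=[-] C=[urn,axle,reel,joint,bolt,beam,plank]

Answer: 7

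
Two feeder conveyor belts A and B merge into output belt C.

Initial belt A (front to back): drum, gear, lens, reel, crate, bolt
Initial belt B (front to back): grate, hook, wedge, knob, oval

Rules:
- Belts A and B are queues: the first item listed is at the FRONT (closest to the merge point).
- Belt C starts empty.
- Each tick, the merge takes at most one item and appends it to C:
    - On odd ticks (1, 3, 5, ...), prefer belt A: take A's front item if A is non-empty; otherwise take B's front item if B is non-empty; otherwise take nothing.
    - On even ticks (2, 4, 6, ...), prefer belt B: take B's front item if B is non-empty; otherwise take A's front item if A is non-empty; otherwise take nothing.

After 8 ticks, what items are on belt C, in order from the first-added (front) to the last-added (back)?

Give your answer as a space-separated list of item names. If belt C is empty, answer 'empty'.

Answer: drum grate gear hook lens wedge reel knob

Derivation:
Tick 1: prefer A, take drum from A; A=[gear,lens,reel,crate,bolt] B=[grate,hook,wedge,knob,oval] C=[drum]
Tick 2: prefer B, take grate from B; A=[gear,lens,reel,crate,bolt] B=[hook,wedge,knob,oval] C=[drum,grate]
Tick 3: prefer A, take gear from A; A=[lens,reel,crate,bolt] B=[hook,wedge,knob,oval] C=[drum,grate,gear]
Tick 4: prefer B, take hook from B; A=[lens,reel,crate,bolt] B=[wedge,knob,oval] C=[drum,grate,gear,hook]
Tick 5: prefer A, take lens from A; A=[reel,crate,bolt] B=[wedge,knob,oval] C=[drum,grate,gear,hook,lens]
Tick 6: prefer B, take wedge from B; A=[reel,crate,bolt] B=[knob,oval] C=[drum,grate,gear,hook,lens,wedge]
Tick 7: prefer A, take reel from A; A=[crate,bolt] B=[knob,oval] C=[drum,grate,gear,hook,lens,wedge,reel]
Tick 8: prefer B, take knob from B; A=[crate,bolt] B=[oval] C=[drum,grate,gear,hook,lens,wedge,reel,knob]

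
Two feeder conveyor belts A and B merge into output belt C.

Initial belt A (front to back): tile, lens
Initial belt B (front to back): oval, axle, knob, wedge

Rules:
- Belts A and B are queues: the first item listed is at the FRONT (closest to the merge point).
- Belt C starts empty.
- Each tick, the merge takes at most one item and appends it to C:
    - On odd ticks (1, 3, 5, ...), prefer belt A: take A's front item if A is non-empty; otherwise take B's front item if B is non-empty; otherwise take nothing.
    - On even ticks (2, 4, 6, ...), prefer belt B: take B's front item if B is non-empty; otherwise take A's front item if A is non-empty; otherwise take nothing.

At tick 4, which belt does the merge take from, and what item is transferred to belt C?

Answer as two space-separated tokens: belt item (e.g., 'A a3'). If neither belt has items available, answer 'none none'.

Tick 1: prefer A, take tile from A; A=[lens] B=[oval,axle,knob,wedge] C=[tile]
Tick 2: prefer B, take oval from B; A=[lens] B=[axle,knob,wedge] C=[tile,oval]
Tick 3: prefer A, take lens from A; A=[-] B=[axle,knob,wedge] C=[tile,oval,lens]
Tick 4: prefer B, take axle from B; A=[-] B=[knob,wedge] C=[tile,oval,lens,axle]

Answer: B axle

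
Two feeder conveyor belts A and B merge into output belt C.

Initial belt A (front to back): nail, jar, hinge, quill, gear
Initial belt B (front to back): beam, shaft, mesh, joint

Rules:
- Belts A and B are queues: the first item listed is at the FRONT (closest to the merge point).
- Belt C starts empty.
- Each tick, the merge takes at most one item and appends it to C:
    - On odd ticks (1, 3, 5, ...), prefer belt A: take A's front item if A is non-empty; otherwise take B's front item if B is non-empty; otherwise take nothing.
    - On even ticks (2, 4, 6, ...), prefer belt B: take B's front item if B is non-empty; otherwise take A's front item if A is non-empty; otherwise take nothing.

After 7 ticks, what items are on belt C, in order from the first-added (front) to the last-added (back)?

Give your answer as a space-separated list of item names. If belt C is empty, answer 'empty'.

Answer: nail beam jar shaft hinge mesh quill

Derivation:
Tick 1: prefer A, take nail from A; A=[jar,hinge,quill,gear] B=[beam,shaft,mesh,joint] C=[nail]
Tick 2: prefer B, take beam from B; A=[jar,hinge,quill,gear] B=[shaft,mesh,joint] C=[nail,beam]
Tick 3: prefer A, take jar from A; A=[hinge,quill,gear] B=[shaft,mesh,joint] C=[nail,beam,jar]
Tick 4: prefer B, take shaft from B; A=[hinge,quill,gear] B=[mesh,joint] C=[nail,beam,jar,shaft]
Tick 5: prefer A, take hinge from A; A=[quill,gear] B=[mesh,joint] C=[nail,beam,jar,shaft,hinge]
Tick 6: prefer B, take mesh from B; A=[quill,gear] B=[joint] C=[nail,beam,jar,shaft,hinge,mesh]
Tick 7: prefer A, take quill from A; A=[gear] B=[joint] C=[nail,beam,jar,shaft,hinge,mesh,quill]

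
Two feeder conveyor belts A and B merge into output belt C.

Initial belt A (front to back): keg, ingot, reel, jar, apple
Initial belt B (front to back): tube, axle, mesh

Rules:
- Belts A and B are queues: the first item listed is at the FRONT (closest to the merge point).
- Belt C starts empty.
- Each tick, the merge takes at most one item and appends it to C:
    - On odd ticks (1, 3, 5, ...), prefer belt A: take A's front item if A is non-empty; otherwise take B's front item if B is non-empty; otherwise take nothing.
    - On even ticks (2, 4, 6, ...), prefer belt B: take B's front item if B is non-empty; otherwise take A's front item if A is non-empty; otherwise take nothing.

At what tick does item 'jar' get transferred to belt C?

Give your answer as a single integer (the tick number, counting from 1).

Tick 1: prefer A, take keg from A; A=[ingot,reel,jar,apple] B=[tube,axle,mesh] C=[keg]
Tick 2: prefer B, take tube from B; A=[ingot,reel,jar,apple] B=[axle,mesh] C=[keg,tube]
Tick 3: prefer A, take ingot from A; A=[reel,jar,apple] B=[axle,mesh] C=[keg,tube,ingot]
Tick 4: prefer B, take axle from B; A=[reel,jar,apple] B=[mesh] C=[keg,tube,ingot,axle]
Tick 5: prefer A, take reel from A; A=[jar,apple] B=[mesh] C=[keg,tube,ingot,axle,reel]
Tick 6: prefer B, take mesh from B; A=[jar,apple] B=[-] C=[keg,tube,ingot,axle,reel,mesh]
Tick 7: prefer A, take jar from A; A=[apple] B=[-] C=[keg,tube,ingot,axle,reel,mesh,jar]

Answer: 7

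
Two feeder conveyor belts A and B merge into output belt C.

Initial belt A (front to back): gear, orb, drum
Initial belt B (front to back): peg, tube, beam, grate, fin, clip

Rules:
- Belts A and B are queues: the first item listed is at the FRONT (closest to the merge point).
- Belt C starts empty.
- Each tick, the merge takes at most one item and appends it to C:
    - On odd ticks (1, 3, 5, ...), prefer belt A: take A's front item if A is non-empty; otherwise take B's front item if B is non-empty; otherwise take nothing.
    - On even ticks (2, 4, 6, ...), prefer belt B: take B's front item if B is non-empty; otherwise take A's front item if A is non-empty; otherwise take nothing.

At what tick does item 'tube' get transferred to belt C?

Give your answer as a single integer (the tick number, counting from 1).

Tick 1: prefer A, take gear from A; A=[orb,drum] B=[peg,tube,beam,grate,fin,clip] C=[gear]
Tick 2: prefer B, take peg from B; A=[orb,drum] B=[tube,beam,grate,fin,clip] C=[gear,peg]
Tick 3: prefer A, take orb from A; A=[drum] B=[tube,beam,grate,fin,clip] C=[gear,peg,orb]
Tick 4: prefer B, take tube from B; A=[drum] B=[beam,grate,fin,clip] C=[gear,peg,orb,tube]

Answer: 4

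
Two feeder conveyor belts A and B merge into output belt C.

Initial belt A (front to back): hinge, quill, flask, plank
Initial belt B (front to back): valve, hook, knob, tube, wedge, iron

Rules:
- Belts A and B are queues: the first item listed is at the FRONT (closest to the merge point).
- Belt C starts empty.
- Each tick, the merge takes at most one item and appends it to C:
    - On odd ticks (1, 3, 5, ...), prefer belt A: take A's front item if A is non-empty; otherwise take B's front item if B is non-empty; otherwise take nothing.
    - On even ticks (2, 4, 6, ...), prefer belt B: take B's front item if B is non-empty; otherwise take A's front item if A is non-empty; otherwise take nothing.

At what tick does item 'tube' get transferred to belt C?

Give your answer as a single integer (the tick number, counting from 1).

Answer: 8

Derivation:
Tick 1: prefer A, take hinge from A; A=[quill,flask,plank] B=[valve,hook,knob,tube,wedge,iron] C=[hinge]
Tick 2: prefer B, take valve from B; A=[quill,flask,plank] B=[hook,knob,tube,wedge,iron] C=[hinge,valve]
Tick 3: prefer A, take quill from A; A=[flask,plank] B=[hook,knob,tube,wedge,iron] C=[hinge,valve,quill]
Tick 4: prefer B, take hook from B; A=[flask,plank] B=[knob,tube,wedge,iron] C=[hinge,valve,quill,hook]
Tick 5: prefer A, take flask from A; A=[plank] B=[knob,tube,wedge,iron] C=[hinge,valve,quill,hook,flask]
Tick 6: prefer B, take knob from B; A=[plank] B=[tube,wedge,iron] C=[hinge,valve,quill,hook,flask,knob]
Tick 7: prefer A, take plank from A; A=[-] B=[tube,wedge,iron] C=[hinge,valve,quill,hook,flask,knob,plank]
Tick 8: prefer B, take tube from B; A=[-] B=[wedge,iron] C=[hinge,valve,quill,hook,flask,knob,plank,tube]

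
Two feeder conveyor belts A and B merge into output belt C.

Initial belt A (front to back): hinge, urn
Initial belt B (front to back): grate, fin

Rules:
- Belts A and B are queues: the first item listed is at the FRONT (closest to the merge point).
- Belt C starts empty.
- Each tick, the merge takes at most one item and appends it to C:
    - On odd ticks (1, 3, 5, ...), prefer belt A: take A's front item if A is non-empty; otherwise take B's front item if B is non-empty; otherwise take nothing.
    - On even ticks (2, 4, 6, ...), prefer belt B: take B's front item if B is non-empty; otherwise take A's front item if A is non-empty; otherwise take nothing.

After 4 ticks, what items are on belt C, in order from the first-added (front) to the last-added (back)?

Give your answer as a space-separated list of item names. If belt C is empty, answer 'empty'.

Answer: hinge grate urn fin

Derivation:
Tick 1: prefer A, take hinge from A; A=[urn] B=[grate,fin] C=[hinge]
Tick 2: prefer B, take grate from B; A=[urn] B=[fin] C=[hinge,grate]
Tick 3: prefer A, take urn from A; A=[-] B=[fin] C=[hinge,grate,urn]
Tick 4: prefer B, take fin from B; A=[-] B=[-] C=[hinge,grate,urn,fin]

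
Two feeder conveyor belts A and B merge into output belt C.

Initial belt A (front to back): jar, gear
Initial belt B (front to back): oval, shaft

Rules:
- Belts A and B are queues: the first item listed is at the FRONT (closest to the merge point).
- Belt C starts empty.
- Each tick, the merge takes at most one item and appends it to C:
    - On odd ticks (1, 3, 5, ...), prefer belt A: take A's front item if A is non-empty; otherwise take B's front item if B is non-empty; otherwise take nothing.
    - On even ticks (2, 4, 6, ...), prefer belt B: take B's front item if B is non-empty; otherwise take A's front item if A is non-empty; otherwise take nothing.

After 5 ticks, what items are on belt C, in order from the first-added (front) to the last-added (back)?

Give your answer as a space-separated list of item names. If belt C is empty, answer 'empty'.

Tick 1: prefer A, take jar from A; A=[gear] B=[oval,shaft] C=[jar]
Tick 2: prefer B, take oval from B; A=[gear] B=[shaft] C=[jar,oval]
Tick 3: prefer A, take gear from A; A=[-] B=[shaft] C=[jar,oval,gear]
Tick 4: prefer B, take shaft from B; A=[-] B=[-] C=[jar,oval,gear,shaft]
Tick 5: prefer A, both empty, nothing taken; A=[-] B=[-] C=[jar,oval,gear,shaft]

Answer: jar oval gear shaft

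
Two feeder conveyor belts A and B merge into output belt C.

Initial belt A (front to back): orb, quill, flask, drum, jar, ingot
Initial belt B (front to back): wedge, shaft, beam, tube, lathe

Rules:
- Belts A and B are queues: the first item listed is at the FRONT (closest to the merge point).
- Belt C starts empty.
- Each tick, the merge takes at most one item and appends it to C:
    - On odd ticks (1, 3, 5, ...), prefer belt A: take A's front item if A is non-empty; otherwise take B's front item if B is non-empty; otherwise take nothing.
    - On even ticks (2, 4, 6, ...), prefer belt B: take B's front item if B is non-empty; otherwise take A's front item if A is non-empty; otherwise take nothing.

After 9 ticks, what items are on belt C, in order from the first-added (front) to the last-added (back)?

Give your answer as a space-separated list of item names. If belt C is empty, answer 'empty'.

Tick 1: prefer A, take orb from A; A=[quill,flask,drum,jar,ingot] B=[wedge,shaft,beam,tube,lathe] C=[orb]
Tick 2: prefer B, take wedge from B; A=[quill,flask,drum,jar,ingot] B=[shaft,beam,tube,lathe] C=[orb,wedge]
Tick 3: prefer A, take quill from A; A=[flask,drum,jar,ingot] B=[shaft,beam,tube,lathe] C=[orb,wedge,quill]
Tick 4: prefer B, take shaft from B; A=[flask,drum,jar,ingot] B=[beam,tube,lathe] C=[orb,wedge,quill,shaft]
Tick 5: prefer A, take flask from A; A=[drum,jar,ingot] B=[beam,tube,lathe] C=[orb,wedge,quill,shaft,flask]
Tick 6: prefer B, take beam from B; A=[drum,jar,ingot] B=[tube,lathe] C=[orb,wedge,quill,shaft,flask,beam]
Tick 7: prefer A, take drum from A; A=[jar,ingot] B=[tube,lathe] C=[orb,wedge,quill,shaft,flask,beam,drum]
Tick 8: prefer B, take tube from B; A=[jar,ingot] B=[lathe] C=[orb,wedge,quill,shaft,flask,beam,drum,tube]
Tick 9: prefer A, take jar from A; A=[ingot] B=[lathe] C=[orb,wedge,quill,shaft,flask,beam,drum,tube,jar]

Answer: orb wedge quill shaft flask beam drum tube jar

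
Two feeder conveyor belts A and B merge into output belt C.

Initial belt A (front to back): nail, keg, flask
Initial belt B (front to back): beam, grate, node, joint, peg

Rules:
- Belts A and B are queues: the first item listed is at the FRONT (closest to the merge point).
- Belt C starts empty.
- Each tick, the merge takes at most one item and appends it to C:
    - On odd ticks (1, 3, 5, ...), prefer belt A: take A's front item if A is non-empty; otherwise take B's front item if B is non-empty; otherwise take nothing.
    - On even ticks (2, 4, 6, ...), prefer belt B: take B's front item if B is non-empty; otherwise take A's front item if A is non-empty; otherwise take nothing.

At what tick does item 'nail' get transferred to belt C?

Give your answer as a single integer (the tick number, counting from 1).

Tick 1: prefer A, take nail from A; A=[keg,flask] B=[beam,grate,node,joint,peg] C=[nail]

Answer: 1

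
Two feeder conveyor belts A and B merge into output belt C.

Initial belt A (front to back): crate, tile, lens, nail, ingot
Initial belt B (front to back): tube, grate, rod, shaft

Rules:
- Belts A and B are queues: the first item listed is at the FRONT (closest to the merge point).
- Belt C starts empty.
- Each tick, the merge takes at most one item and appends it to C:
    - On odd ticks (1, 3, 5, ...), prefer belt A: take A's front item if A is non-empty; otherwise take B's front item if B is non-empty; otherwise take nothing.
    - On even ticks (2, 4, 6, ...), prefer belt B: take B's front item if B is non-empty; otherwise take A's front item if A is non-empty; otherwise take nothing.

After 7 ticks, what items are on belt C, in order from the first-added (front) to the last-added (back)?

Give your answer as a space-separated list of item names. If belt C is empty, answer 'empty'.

Tick 1: prefer A, take crate from A; A=[tile,lens,nail,ingot] B=[tube,grate,rod,shaft] C=[crate]
Tick 2: prefer B, take tube from B; A=[tile,lens,nail,ingot] B=[grate,rod,shaft] C=[crate,tube]
Tick 3: prefer A, take tile from A; A=[lens,nail,ingot] B=[grate,rod,shaft] C=[crate,tube,tile]
Tick 4: prefer B, take grate from B; A=[lens,nail,ingot] B=[rod,shaft] C=[crate,tube,tile,grate]
Tick 5: prefer A, take lens from A; A=[nail,ingot] B=[rod,shaft] C=[crate,tube,tile,grate,lens]
Tick 6: prefer B, take rod from B; A=[nail,ingot] B=[shaft] C=[crate,tube,tile,grate,lens,rod]
Tick 7: prefer A, take nail from A; A=[ingot] B=[shaft] C=[crate,tube,tile,grate,lens,rod,nail]

Answer: crate tube tile grate lens rod nail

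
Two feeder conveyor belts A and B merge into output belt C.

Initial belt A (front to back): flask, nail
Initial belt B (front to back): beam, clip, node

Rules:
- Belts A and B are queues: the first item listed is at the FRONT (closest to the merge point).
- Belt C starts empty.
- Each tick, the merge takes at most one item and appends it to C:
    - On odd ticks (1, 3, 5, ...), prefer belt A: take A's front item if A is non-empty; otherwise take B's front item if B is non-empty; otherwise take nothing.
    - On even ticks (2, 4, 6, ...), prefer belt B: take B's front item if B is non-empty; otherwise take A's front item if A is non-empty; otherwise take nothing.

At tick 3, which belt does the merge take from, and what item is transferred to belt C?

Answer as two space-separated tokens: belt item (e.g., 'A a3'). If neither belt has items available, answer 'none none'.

Tick 1: prefer A, take flask from A; A=[nail] B=[beam,clip,node] C=[flask]
Tick 2: prefer B, take beam from B; A=[nail] B=[clip,node] C=[flask,beam]
Tick 3: prefer A, take nail from A; A=[-] B=[clip,node] C=[flask,beam,nail]

Answer: A nail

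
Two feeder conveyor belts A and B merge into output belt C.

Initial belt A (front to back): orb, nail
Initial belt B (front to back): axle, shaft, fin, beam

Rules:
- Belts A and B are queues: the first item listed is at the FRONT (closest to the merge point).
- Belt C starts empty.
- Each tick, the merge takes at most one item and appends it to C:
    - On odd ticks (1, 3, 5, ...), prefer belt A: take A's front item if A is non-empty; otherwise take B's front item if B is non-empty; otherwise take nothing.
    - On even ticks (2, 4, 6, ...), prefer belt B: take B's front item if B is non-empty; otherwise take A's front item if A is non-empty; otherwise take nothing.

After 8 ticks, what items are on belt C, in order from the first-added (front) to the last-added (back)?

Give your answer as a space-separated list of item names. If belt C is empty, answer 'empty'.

Tick 1: prefer A, take orb from A; A=[nail] B=[axle,shaft,fin,beam] C=[orb]
Tick 2: prefer B, take axle from B; A=[nail] B=[shaft,fin,beam] C=[orb,axle]
Tick 3: prefer A, take nail from A; A=[-] B=[shaft,fin,beam] C=[orb,axle,nail]
Tick 4: prefer B, take shaft from B; A=[-] B=[fin,beam] C=[orb,axle,nail,shaft]
Tick 5: prefer A, take fin from B; A=[-] B=[beam] C=[orb,axle,nail,shaft,fin]
Tick 6: prefer B, take beam from B; A=[-] B=[-] C=[orb,axle,nail,shaft,fin,beam]
Tick 7: prefer A, both empty, nothing taken; A=[-] B=[-] C=[orb,axle,nail,shaft,fin,beam]
Tick 8: prefer B, both empty, nothing taken; A=[-] B=[-] C=[orb,axle,nail,shaft,fin,beam]

Answer: orb axle nail shaft fin beam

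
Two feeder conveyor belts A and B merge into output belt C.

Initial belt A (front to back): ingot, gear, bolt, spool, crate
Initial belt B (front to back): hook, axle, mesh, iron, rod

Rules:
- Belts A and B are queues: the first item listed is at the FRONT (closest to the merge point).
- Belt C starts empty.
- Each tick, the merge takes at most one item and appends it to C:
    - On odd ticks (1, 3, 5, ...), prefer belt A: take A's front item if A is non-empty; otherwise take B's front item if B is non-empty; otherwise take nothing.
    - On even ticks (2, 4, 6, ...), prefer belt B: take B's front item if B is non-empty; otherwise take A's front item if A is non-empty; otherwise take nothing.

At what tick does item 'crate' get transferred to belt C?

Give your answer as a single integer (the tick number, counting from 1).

Answer: 9

Derivation:
Tick 1: prefer A, take ingot from A; A=[gear,bolt,spool,crate] B=[hook,axle,mesh,iron,rod] C=[ingot]
Tick 2: prefer B, take hook from B; A=[gear,bolt,spool,crate] B=[axle,mesh,iron,rod] C=[ingot,hook]
Tick 3: prefer A, take gear from A; A=[bolt,spool,crate] B=[axle,mesh,iron,rod] C=[ingot,hook,gear]
Tick 4: prefer B, take axle from B; A=[bolt,spool,crate] B=[mesh,iron,rod] C=[ingot,hook,gear,axle]
Tick 5: prefer A, take bolt from A; A=[spool,crate] B=[mesh,iron,rod] C=[ingot,hook,gear,axle,bolt]
Tick 6: prefer B, take mesh from B; A=[spool,crate] B=[iron,rod] C=[ingot,hook,gear,axle,bolt,mesh]
Tick 7: prefer A, take spool from A; A=[crate] B=[iron,rod] C=[ingot,hook,gear,axle,bolt,mesh,spool]
Tick 8: prefer B, take iron from B; A=[crate] B=[rod] C=[ingot,hook,gear,axle,bolt,mesh,spool,iron]
Tick 9: prefer A, take crate from A; A=[-] B=[rod] C=[ingot,hook,gear,axle,bolt,mesh,spool,iron,crate]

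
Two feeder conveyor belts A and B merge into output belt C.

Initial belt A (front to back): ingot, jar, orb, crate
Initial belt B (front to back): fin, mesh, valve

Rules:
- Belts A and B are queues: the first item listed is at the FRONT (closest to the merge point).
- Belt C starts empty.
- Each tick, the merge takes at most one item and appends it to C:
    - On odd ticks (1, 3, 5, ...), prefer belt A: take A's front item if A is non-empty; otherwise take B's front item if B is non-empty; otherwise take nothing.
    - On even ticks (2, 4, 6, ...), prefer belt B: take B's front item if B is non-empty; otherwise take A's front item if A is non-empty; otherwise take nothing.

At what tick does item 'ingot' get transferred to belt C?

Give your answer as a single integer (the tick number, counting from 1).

Answer: 1

Derivation:
Tick 1: prefer A, take ingot from A; A=[jar,orb,crate] B=[fin,mesh,valve] C=[ingot]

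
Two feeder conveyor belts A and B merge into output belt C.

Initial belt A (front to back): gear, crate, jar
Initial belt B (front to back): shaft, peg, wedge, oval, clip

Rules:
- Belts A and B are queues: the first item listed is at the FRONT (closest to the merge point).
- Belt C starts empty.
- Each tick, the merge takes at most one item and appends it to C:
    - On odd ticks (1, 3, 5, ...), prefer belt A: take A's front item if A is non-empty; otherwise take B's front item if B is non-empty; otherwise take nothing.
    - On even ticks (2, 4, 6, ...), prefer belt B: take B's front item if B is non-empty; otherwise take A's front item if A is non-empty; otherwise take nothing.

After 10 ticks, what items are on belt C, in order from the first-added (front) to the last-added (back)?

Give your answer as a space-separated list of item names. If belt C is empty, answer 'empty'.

Answer: gear shaft crate peg jar wedge oval clip

Derivation:
Tick 1: prefer A, take gear from A; A=[crate,jar] B=[shaft,peg,wedge,oval,clip] C=[gear]
Tick 2: prefer B, take shaft from B; A=[crate,jar] B=[peg,wedge,oval,clip] C=[gear,shaft]
Tick 3: prefer A, take crate from A; A=[jar] B=[peg,wedge,oval,clip] C=[gear,shaft,crate]
Tick 4: prefer B, take peg from B; A=[jar] B=[wedge,oval,clip] C=[gear,shaft,crate,peg]
Tick 5: prefer A, take jar from A; A=[-] B=[wedge,oval,clip] C=[gear,shaft,crate,peg,jar]
Tick 6: prefer B, take wedge from B; A=[-] B=[oval,clip] C=[gear,shaft,crate,peg,jar,wedge]
Tick 7: prefer A, take oval from B; A=[-] B=[clip] C=[gear,shaft,crate,peg,jar,wedge,oval]
Tick 8: prefer B, take clip from B; A=[-] B=[-] C=[gear,shaft,crate,peg,jar,wedge,oval,clip]
Tick 9: prefer A, both empty, nothing taken; A=[-] B=[-] C=[gear,shaft,crate,peg,jar,wedge,oval,clip]
Tick 10: prefer B, both empty, nothing taken; A=[-] B=[-] C=[gear,shaft,crate,peg,jar,wedge,oval,clip]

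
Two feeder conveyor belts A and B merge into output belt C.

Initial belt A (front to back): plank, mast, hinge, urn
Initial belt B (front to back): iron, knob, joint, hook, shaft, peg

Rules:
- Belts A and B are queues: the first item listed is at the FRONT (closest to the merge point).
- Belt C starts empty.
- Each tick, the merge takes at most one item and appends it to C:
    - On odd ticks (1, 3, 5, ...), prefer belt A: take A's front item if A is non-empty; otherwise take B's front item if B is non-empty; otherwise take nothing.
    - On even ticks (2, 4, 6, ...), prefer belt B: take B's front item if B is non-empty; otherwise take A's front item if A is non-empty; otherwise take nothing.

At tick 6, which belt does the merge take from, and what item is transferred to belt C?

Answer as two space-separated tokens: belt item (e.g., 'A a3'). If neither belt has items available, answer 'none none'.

Tick 1: prefer A, take plank from A; A=[mast,hinge,urn] B=[iron,knob,joint,hook,shaft,peg] C=[plank]
Tick 2: prefer B, take iron from B; A=[mast,hinge,urn] B=[knob,joint,hook,shaft,peg] C=[plank,iron]
Tick 3: prefer A, take mast from A; A=[hinge,urn] B=[knob,joint,hook,shaft,peg] C=[plank,iron,mast]
Tick 4: prefer B, take knob from B; A=[hinge,urn] B=[joint,hook,shaft,peg] C=[plank,iron,mast,knob]
Tick 5: prefer A, take hinge from A; A=[urn] B=[joint,hook,shaft,peg] C=[plank,iron,mast,knob,hinge]
Tick 6: prefer B, take joint from B; A=[urn] B=[hook,shaft,peg] C=[plank,iron,mast,knob,hinge,joint]

Answer: B joint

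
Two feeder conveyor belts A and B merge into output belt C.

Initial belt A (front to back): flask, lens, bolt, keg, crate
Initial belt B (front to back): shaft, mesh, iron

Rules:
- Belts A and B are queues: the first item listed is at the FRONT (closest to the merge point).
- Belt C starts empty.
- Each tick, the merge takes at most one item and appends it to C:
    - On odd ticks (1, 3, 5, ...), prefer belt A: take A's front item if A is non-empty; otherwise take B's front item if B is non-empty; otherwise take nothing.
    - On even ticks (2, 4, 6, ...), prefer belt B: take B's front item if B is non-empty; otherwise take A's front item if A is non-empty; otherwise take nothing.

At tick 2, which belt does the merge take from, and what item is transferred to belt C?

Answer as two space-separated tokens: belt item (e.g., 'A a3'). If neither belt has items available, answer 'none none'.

Tick 1: prefer A, take flask from A; A=[lens,bolt,keg,crate] B=[shaft,mesh,iron] C=[flask]
Tick 2: prefer B, take shaft from B; A=[lens,bolt,keg,crate] B=[mesh,iron] C=[flask,shaft]

Answer: B shaft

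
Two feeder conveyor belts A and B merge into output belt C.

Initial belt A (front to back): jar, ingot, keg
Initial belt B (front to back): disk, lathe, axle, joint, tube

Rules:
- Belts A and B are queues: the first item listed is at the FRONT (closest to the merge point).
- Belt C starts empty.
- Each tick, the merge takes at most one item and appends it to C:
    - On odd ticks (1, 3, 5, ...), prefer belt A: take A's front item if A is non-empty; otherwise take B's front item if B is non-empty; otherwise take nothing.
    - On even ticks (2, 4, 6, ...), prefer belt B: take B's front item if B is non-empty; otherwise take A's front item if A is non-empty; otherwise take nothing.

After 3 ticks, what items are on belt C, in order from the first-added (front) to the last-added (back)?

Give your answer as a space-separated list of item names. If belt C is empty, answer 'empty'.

Answer: jar disk ingot

Derivation:
Tick 1: prefer A, take jar from A; A=[ingot,keg] B=[disk,lathe,axle,joint,tube] C=[jar]
Tick 2: prefer B, take disk from B; A=[ingot,keg] B=[lathe,axle,joint,tube] C=[jar,disk]
Tick 3: prefer A, take ingot from A; A=[keg] B=[lathe,axle,joint,tube] C=[jar,disk,ingot]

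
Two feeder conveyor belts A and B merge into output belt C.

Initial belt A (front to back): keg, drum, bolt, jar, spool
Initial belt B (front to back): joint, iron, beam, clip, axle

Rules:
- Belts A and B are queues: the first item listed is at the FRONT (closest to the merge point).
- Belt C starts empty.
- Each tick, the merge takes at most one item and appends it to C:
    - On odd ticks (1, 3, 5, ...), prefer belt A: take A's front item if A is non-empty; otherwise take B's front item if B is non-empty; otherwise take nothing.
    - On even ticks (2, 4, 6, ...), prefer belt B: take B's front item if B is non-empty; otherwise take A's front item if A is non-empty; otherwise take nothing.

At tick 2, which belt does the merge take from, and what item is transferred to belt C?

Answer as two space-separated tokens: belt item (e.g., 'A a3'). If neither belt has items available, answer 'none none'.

Tick 1: prefer A, take keg from A; A=[drum,bolt,jar,spool] B=[joint,iron,beam,clip,axle] C=[keg]
Tick 2: prefer B, take joint from B; A=[drum,bolt,jar,spool] B=[iron,beam,clip,axle] C=[keg,joint]

Answer: B joint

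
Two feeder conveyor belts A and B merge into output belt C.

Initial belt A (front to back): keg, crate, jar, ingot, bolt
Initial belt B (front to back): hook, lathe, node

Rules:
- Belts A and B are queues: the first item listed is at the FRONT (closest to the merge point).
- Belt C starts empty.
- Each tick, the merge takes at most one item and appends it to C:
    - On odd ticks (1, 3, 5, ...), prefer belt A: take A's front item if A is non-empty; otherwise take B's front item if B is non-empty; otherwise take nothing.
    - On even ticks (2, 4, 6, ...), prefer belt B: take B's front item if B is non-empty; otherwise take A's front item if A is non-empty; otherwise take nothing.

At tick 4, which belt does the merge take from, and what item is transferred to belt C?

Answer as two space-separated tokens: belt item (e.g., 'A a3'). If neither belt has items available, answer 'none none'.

Tick 1: prefer A, take keg from A; A=[crate,jar,ingot,bolt] B=[hook,lathe,node] C=[keg]
Tick 2: prefer B, take hook from B; A=[crate,jar,ingot,bolt] B=[lathe,node] C=[keg,hook]
Tick 3: prefer A, take crate from A; A=[jar,ingot,bolt] B=[lathe,node] C=[keg,hook,crate]
Tick 4: prefer B, take lathe from B; A=[jar,ingot,bolt] B=[node] C=[keg,hook,crate,lathe]

Answer: B lathe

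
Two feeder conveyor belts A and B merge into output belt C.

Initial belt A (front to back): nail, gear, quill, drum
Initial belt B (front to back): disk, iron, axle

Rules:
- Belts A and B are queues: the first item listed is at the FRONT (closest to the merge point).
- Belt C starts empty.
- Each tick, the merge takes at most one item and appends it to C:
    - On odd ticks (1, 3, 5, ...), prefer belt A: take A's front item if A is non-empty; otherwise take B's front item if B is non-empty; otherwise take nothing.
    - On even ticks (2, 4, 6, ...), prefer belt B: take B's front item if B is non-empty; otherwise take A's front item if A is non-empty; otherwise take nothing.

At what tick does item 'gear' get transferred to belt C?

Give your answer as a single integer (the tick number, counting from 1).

Answer: 3

Derivation:
Tick 1: prefer A, take nail from A; A=[gear,quill,drum] B=[disk,iron,axle] C=[nail]
Tick 2: prefer B, take disk from B; A=[gear,quill,drum] B=[iron,axle] C=[nail,disk]
Tick 3: prefer A, take gear from A; A=[quill,drum] B=[iron,axle] C=[nail,disk,gear]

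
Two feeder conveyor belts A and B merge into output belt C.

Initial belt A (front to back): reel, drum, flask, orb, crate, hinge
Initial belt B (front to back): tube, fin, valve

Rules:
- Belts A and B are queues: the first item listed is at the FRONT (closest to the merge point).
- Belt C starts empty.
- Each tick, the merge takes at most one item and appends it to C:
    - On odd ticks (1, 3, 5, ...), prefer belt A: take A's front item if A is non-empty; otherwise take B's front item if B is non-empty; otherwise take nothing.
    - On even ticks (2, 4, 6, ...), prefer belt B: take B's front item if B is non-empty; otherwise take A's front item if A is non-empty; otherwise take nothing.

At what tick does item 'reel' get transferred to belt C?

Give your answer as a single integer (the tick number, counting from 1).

Answer: 1

Derivation:
Tick 1: prefer A, take reel from A; A=[drum,flask,orb,crate,hinge] B=[tube,fin,valve] C=[reel]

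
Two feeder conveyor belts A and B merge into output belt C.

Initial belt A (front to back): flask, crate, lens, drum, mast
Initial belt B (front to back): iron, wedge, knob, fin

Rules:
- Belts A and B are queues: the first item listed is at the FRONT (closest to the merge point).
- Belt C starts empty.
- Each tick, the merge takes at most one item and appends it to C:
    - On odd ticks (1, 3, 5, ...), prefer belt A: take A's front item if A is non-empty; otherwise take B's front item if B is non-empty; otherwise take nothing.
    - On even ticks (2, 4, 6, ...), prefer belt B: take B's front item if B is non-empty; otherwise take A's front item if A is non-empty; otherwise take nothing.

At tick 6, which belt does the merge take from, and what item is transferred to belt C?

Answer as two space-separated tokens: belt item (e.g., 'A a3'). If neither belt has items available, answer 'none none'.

Tick 1: prefer A, take flask from A; A=[crate,lens,drum,mast] B=[iron,wedge,knob,fin] C=[flask]
Tick 2: prefer B, take iron from B; A=[crate,lens,drum,mast] B=[wedge,knob,fin] C=[flask,iron]
Tick 3: prefer A, take crate from A; A=[lens,drum,mast] B=[wedge,knob,fin] C=[flask,iron,crate]
Tick 4: prefer B, take wedge from B; A=[lens,drum,mast] B=[knob,fin] C=[flask,iron,crate,wedge]
Tick 5: prefer A, take lens from A; A=[drum,mast] B=[knob,fin] C=[flask,iron,crate,wedge,lens]
Tick 6: prefer B, take knob from B; A=[drum,mast] B=[fin] C=[flask,iron,crate,wedge,lens,knob]

Answer: B knob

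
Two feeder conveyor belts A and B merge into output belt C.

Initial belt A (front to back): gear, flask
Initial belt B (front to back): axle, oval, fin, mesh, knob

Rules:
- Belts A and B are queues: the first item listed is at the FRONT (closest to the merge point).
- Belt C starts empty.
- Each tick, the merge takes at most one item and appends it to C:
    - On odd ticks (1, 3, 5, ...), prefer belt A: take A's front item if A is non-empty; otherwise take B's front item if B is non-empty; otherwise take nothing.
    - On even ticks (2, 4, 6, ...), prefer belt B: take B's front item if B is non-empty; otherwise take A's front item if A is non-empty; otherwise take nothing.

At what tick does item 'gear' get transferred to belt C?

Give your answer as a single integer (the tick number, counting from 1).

Answer: 1

Derivation:
Tick 1: prefer A, take gear from A; A=[flask] B=[axle,oval,fin,mesh,knob] C=[gear]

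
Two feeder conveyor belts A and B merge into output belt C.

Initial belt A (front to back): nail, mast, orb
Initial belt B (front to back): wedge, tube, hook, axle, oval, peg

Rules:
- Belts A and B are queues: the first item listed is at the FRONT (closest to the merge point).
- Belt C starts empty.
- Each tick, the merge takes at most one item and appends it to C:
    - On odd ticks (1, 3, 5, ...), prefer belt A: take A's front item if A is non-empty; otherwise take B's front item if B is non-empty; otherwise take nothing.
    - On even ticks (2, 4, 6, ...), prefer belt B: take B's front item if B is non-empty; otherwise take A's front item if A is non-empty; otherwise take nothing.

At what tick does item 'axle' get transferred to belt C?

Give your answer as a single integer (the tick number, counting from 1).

Tick 1: prefer A, take nail from A; A=[mast,orb] B=[wedge,tube,hook,axle,oval,peg] C=[nail]
Tick 2: prefer B, take wedge from B; A=[mast,orb] B=[tube,hook,axle,oval,peg] C=[nail,wedge]
Tick 3: prefer A, take mast from A; A=[orb] B=[tube,hook,axle,oval,peg] C=[nail,wedge,mast]
Tick 4: prefer B, take tube from B; A=[orb] B=[hook,axle,oval,peg] C=[nail,wedge,mast,tube]
Tick 5: prefer A, take orb from A; A=[-] B=[hook,axle,oval,peg] C=[nail,wedge,mast,tube,orb]
Tick 6: prefer B, take hook from B; A=[-] B=[axle,oval,peg] C=[nail,wedge,mast,tube,orb,hook]
Tick 7: prefer A, take axle from B; A=[-] B=[oval,peg] C=[nail,wedge,mast,tube,orb,hook,axle]

Answer: 7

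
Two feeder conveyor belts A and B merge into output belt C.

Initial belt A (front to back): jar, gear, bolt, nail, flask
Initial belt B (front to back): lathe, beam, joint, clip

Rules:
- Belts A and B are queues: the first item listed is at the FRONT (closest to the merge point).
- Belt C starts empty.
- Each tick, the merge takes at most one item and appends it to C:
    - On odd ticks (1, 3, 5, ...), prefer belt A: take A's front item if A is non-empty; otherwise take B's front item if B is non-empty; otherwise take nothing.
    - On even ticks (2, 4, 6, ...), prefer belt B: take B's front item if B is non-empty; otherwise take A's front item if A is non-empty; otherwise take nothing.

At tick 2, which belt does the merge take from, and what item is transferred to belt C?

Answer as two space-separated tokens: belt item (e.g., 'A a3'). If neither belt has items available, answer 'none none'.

Tick 1: prefer A, take jar from A; A=[gear,bolt,nail,flask] B=[lathe,beam,joint,clip] C=[jar]
Tick 2: prefer B, take lathe from B; A=[gear,bolt,nail,flask] B=[beam,joint,clip] C=[jar,lathe]

Answer: B lathe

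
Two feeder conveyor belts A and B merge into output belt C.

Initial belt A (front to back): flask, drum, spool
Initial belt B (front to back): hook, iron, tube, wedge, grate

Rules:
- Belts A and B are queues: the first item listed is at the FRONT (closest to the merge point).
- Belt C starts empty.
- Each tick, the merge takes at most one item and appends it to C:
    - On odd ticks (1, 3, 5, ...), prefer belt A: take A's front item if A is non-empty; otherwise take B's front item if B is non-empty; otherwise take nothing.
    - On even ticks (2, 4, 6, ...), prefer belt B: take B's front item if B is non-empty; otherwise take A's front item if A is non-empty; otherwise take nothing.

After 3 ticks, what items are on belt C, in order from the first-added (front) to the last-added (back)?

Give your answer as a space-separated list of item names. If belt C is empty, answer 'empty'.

Tick 1: prefer A, take flask from A; A=[drum,spool] B=[hook,iron,tube,wedge,grate] C=[flask]
Tick 2: prefer B, take hook from B; A=[drum,spool] B=[iron,tube,wedge,grate] C=[flask,hook]
Tick 3: prefer A, take drum from A; A=[spool] B=[iron,tube,wedge,grate] C=[flask,hook,drum]

Answer: flask hook drum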